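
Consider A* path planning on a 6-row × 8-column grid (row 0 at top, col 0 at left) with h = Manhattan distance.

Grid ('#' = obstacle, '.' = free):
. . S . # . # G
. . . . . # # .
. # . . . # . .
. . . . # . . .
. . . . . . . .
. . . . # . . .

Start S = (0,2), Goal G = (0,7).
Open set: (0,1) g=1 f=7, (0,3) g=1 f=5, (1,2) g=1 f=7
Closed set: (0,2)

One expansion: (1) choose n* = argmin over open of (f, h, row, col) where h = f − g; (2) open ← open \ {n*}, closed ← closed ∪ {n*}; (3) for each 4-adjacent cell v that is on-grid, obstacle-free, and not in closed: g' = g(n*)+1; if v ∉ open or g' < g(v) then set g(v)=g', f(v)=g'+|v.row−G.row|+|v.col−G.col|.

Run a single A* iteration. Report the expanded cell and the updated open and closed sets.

expanded=(0,3); open=[(0,1) g=1 f=7, (1,2) g=1 f=7, (1,3) g=2 f=7]; closed=[(0,2), (0,3)]

step 1: expand (0,3) (f=5, h=4) → closed; open now [(0,1) g=1 f=7, (1,2) g=1 f=7, (1,3) g=2 f=7]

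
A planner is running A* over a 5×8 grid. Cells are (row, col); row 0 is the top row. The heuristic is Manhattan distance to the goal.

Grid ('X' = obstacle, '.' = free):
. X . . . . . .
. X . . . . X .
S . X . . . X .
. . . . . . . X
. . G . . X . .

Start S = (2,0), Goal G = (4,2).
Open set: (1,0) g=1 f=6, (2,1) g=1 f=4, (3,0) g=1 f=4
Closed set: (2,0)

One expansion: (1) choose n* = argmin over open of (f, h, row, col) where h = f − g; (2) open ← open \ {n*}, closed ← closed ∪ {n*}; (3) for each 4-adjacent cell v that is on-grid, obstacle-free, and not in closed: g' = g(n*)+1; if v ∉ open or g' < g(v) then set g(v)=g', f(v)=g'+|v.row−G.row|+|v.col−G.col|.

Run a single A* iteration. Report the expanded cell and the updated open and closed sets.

expanded=(2,1); open=[(1,0) g=1 f=6, (3,0) g=1 f=4, (3,1) g=2 f=4]; closed=[(2,0), (2,1)]

step 1: expand (2,1) (f=4, h=3) → closed; open now [(1,0) g=1 f=6, (3,0) g=1 f=4, (3,1) g=2 f=4]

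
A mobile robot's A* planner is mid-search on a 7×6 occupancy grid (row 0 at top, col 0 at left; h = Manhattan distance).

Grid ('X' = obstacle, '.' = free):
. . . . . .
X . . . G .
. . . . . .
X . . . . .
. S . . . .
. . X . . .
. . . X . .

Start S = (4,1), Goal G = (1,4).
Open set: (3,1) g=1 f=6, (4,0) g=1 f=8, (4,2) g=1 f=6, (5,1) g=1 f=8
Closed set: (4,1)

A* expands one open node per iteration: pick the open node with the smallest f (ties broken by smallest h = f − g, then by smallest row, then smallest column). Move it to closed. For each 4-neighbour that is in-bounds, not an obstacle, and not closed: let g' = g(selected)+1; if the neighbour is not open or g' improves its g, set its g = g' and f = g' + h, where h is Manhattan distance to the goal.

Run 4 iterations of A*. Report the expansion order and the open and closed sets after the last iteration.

order=[(3,1) → (2,1) → (1,1) → (1,2)]; open=[(0,1) g=4 f=8, (0,2) g=5 f=8, (1,3) g=5 f=6, (2,0) g=3 f=8, (2,2) g=3 f=6, (3,2) g=2 f=6, (4,0) g=1 f=8, (4,2) g=1 f=6, (5,1) g=1 f=8]; closed=[(1,1), (1,2), (2,1), (3,1), (4,1)]

step 1: expand (3,1) (f=6, h=5) → closed; open now [(2,1) g=2 f=6, (3,2) g=2 f=6, (4,0) g=1 f=8, (4,2) g=1 f=6, (5,1) g=1 f=8]
step 2: expand (2,1) (f=6, h=4) → closed; open now [(1,1) g=3 f=6, (2,0) g=3 f=8, (2,2) g=3 f=6, (3,2) g=2 f=6, (4,0) g=1 f=8, (4,2) g=1 f=6, (5,1) g=1 f=8]
step 3: expand (1,1) (f=6, h=3) → closed; open now [(0,1) g=4 f=8, (1,2) g=4 f=6, (2,0) g=3 f=8, (2,2) g=3 f=6, (3,2) g=2 f=6, (4,0) g=1 f=8, (4,2) g=1 f=6, (5,1) g=1 f=8]
step 4: expand (1,2) (f=6, h=2) → closed; open now [(0,1) g=4 f=8, (0,2) g=5 f=8, (1,3) g=5 f=6, (2,0) g=3 f=8, (2,2) g=3 f=6, (3,2) g=2 f=6, (4,0) g=1 f=8, (4,2) g=1 f=6, (5,1) g=1 f=8]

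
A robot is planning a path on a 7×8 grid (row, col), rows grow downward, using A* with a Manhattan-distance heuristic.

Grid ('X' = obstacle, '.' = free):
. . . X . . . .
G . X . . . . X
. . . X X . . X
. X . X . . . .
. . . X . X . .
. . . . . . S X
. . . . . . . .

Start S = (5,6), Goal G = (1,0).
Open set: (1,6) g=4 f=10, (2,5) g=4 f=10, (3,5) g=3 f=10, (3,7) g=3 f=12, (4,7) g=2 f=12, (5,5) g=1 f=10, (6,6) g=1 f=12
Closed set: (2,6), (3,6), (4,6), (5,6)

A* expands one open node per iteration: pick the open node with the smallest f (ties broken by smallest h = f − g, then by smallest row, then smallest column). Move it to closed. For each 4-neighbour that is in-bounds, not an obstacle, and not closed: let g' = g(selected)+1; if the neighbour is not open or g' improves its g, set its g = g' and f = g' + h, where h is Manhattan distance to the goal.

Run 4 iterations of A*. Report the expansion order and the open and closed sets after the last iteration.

step 1: expand (1,6) (f=10, h=6) → closed; open now [(0,6) g=5 f=12, (1,5) g=5 f=10, (2,5) g=4 f=10, (3,5) g=3 f=10, (3,7) g=3 f=12, (4,7) g=2 f=12, (5,5) g=1 f=10, (6,6) g=1 f=12]
step 2: expand (1,5) (f=10, h=5) → closed; open now [(0,5) g=6 f=12, (0,6) g=5 f=12, (1,4) g=6 f=10, (2,5) g=4 f=10, (3,5) g=3 f=10, (3,7) g=3 f=12, (4,7) g=2 f=12, (5,5) g=1 f=10, (6,6) g=1 f=12]
step 3: expand (1,4) (f=10, h=4) → closed; open now [(0,4) g=7 f=12, (0,5) g=6 f=12, (0,6) g=5 f=12, (1,3) g=7 f=10, (2,5) g=4 f=10, (3,5) g=3 f=10, (3,7) g=3 f=12, (4,7) g=2 f=12, (5,5) g=1 f=10, (6,6) g=1 f=12]
step 4: expand (1,3) (f=10, h=3) → closed; open now [(0,4) g=7 f=12, (0,5) g=6 f=12, (0,6) g=5 f=12, (2,5) g=4 f=10, (3,5) g=3 f=10, (3,7) g=3 f=12, (4,7) g=2 f=12, (5,5) g=1 f=10, (6,6) g=1 f=12]

order=[(1,6) → (1,5) → (1,4) → (1,3)]; open=[(0,4) g=7 f=12, (0,5) g=6 f=12, (0,6) g=5 f=12, (2,5) g=4 f=10, (3,5) g=3 f=10, (3,7) g=3 f=12, (4,7) g=2 f=12, (5,5) g=1 f=10, (6,6) g=1 f=12]; closed=[(1,3), (1,4), (1,5), (1,6), (2,6), (3,6), (4,6), (5,6)]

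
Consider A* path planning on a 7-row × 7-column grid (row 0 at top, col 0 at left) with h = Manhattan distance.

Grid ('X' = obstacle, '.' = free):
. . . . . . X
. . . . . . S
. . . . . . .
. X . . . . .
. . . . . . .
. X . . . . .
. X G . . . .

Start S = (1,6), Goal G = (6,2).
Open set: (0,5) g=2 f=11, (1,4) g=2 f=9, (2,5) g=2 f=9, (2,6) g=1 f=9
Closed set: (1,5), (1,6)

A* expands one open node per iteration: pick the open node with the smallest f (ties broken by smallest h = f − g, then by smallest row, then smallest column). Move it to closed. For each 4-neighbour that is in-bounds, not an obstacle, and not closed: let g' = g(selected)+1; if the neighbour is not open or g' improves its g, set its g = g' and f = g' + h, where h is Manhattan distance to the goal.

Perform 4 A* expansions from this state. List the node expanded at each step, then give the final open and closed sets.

step 1: expand (1,4) (f=9, h=7) → closed; open now [(0,4) g=3 f=11, (0,5) g=2 f=11, (1,3) g=3 f=9, (2,4) g=3 f=9, (2,5) g=2 f=9, (2,6) g=1 f=9]
step 2: expand (1,3) (f=9, h=6) → closed; open now [(0,3) g=4 f=11, (0,4) g=3 f=11, (0,5) g=2 f=11, (1,2) g=4 f=9, (2,3) g=4 f=9, (2,4) g=3 f=9, (2,5) g=2 f=9, (2,6) g=1 f=9]
step 3: expand (1,2) (f=9, h=5) → closed; open now [(0,2) g=5 f=11, (0,3) g=4 f=11, (0,4) g=3 f=11, (0,5) g=2 f=11, (1,1) g=5 f=11, (2,2) g=5 f=9, (2,3) g=4 f=9, (2,4) g=3 f=9, (2,5) g=2 f=9, (2,6) g=1 f=9]
step 4: expand (2,2) (f=9, h=4) → closed; open now [(0,2) g=5 f=11, (0,3) g=4 f=11, (0,4) g=3 f=11, (0,5) g=2 f=11, (1,1) g=5 f=11, (2,1) g=6 f=11, (2,3) g=4 f=9, (2,4) g=3 f=9, (2,5) g=2 f=9, (2,6) g=1 f=9, (3,2) g=6 f=9]

order=[(1,4) → (1,3) → (1,2) → (2,2)]; open=[(0,2) g=5 f=11, (0,3) g=4 f=11, (0,4) g=3 f=11, (0,5) g=2 f=11, (1,1) g=5 f=11, (2,1) g=6 f=11, (2,3) g=4 f=9, (2,4) g=3 f=9, (2,5) g=2 f=9, (2,6) g=1 f=9, (3,2) g=6 f=9]; closed=[(1,2), (1,3), (1,4), (1,5), (1,6), (2,2)]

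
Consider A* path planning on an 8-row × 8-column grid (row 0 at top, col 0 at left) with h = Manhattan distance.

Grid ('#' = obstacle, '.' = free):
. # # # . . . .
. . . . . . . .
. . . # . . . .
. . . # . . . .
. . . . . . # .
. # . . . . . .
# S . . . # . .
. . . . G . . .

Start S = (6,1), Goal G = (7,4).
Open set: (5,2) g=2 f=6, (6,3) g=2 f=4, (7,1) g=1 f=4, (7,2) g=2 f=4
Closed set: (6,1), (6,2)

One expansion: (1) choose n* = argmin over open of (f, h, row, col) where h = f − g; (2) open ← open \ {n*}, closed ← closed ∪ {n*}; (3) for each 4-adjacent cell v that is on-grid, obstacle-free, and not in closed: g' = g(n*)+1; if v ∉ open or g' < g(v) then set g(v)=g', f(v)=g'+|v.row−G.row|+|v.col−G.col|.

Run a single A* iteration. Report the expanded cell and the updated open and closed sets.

step 1: expand (6,3) (f=4, h=2) → closed; open now [(5,2) g=2 f=6, (5,3) g=3 f=6, (6,4) g=3 f=4, (7,1) g=1 f=4, (7,2) g=2 f=4, (7,3) g=3 f=4]

expanded=(6,3); open=[(5,2) g=2 f=6, (5,3) g=3 f=6, (6,4) g=3 f=4, (7,1) g=1 f=4, (7,2) g=2 f=4, (7,3) g=3 f=4]; closed=[(6,1), (6,2), (6,3)]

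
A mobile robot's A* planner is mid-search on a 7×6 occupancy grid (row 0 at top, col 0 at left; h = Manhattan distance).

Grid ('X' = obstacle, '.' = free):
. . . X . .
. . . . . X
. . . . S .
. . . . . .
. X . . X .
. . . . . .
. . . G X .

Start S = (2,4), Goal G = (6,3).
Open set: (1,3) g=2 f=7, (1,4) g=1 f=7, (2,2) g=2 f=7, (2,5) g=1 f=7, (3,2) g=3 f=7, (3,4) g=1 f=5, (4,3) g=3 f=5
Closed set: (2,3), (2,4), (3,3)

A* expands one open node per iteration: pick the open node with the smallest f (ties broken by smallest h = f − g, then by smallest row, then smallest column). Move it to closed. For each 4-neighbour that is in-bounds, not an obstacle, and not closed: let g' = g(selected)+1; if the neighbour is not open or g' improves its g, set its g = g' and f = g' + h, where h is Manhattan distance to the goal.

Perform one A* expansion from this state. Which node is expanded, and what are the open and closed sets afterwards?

step 1: expand (4,3) (f=5, h=2) → closed; open now [(1,3) g=2 f=7, (1,4) g=1 f=7, (2,2) g=2 f=7, (2,5) g=1 f=7, (3,2) g=3 f=7, (3,4) g=1 f=5, (4,2) g=4 f=7, (5,3) g=4 f=5]

expanded=(4,3); open=[(1,3) g=2 f=7, (1,4) g=1 f=7, (2,2) g=2 f=7, (2,5) g=1 f=7, (3,2) g=3 f=7, (3,4) g=1 f=5, (4,2) g=4 f=7, (5,3) g=4 f=5]; closed=[(2,3), (2,4), (3,3), (4,3)]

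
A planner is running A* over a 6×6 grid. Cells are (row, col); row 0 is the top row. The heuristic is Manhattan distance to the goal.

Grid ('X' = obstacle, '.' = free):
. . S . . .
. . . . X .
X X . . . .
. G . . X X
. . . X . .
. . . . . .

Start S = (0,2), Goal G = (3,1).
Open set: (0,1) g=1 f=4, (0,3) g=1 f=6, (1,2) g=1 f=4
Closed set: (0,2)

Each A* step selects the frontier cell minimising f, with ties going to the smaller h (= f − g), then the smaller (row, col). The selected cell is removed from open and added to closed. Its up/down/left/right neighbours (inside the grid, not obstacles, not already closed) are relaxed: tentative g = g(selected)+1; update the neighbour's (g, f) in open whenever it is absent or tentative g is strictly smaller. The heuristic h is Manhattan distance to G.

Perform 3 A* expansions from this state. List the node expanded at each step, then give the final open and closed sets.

order=[(0,1) → (1,1) → (1,2)]; open=[(0,0) g=2 f=6, (0,3) g=1 f=6, (1,0) g=3 f=6, (1,3) g=2 f=6, (2,2) g=2 f=4]; closed=[(0,1), (0,2), (1,1), (1,2)]

step 1: expand (0,1) (f=4, h=3) → closed; open now [(0,0) g=2 f=6, (0,3) g=1 f=6, (1,1) g=2 f=4, (1,2) g=1 f=4]
step 2: expand (1,1) (f=4, h=2) → closed; open now [(0,0) g=2 f=6, (0,3) g=1 f=6, (1,0) g=3 f=6, (1,2) g=1 f=4]
step 3: expand (1,2) (f=4, h=3) → closed; open now [(0,0) g=2 f=6, (0,3) g=1 f=6, (1,0) g=3 f=6, (1,3) g=2 f=6, (2,2) g=2 f=4]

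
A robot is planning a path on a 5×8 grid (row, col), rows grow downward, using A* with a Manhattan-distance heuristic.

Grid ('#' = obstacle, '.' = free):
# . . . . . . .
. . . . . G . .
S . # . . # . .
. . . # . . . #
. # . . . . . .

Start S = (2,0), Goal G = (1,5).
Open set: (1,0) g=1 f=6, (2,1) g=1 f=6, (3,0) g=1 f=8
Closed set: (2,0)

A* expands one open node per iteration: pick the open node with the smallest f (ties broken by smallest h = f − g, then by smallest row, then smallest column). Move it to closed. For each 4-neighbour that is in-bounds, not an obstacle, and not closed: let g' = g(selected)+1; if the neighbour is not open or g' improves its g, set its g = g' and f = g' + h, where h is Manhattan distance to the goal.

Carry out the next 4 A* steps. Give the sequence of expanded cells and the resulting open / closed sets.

step 1: expand (1,0) (f=6, h=5) → closed; open now [(1,1) g=2 f=6, (2,1) g=1 f=6, (3,0) g=1 f=8]
step 2: expand (1,1) (f=6, h=4) → closed; open now [(0,1) g=3 f=8, (1,2) g=3 f=6, (2,1) g=1 f=6, (3,0) g=1 f=8]
step 3: expand (1,2) (f=6, h=3) → closed; open now [(0,1) g=3 f=8, (0,2) g=4 f=8, (1,3) g=4 f=6, (2,1) g=1 f=6, (3,0) g=1 f=8]
step 4: expand (1,3) (f=6, h=2) → closed; open now [(0,1) g=3 f=8, (0,2) g=4 f=8, (0,3) g=5 f=8, (1,4) g=5 f=6, (2,1) g=1 f=6, (2,3) g=5 f=8, (3,0) g=1 f=8]

order=[(1,0) → (1,1) → (1,2) → (1,3)]; open=[(0,1) g=3 f=8, (0,2) g=4 f=8, (0,3) g=5 f=8, (1,4) g=5 f=6, (2,1) g=1 f=6, (2,3) g=5 f=8, (3,0) g=1 f=8]; closed=[(1,0), (1,1), (1,2), (1,3), (2,0)]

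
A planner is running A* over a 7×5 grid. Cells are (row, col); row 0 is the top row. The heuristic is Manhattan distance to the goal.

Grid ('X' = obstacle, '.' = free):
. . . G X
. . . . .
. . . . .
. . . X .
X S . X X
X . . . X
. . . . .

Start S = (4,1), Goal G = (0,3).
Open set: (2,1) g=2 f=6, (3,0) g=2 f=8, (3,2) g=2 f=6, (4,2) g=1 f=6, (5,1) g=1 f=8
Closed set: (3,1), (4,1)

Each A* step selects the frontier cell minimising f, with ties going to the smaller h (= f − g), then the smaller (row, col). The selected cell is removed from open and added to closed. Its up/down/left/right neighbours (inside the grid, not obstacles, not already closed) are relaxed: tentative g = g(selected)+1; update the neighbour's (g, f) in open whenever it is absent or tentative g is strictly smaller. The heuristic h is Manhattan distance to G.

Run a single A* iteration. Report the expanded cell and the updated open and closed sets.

expanded=(2,1); open=[(1,1) g=3 f=6, (2,0) g=3 f=8, (2,2) g=3 f=6, (3,0) g=2 f=8, (3,2) g=2 f=6, (4,2) g=1 f=6, (5,1) g=1 f=8]; closed=[(2,1), (3,1), (4,1)]

step 1: expand (2,1) (f=6, h=4) → closed; open now [(1,1) g=3 f=6, (2,0) g=3 f=8, (2,2) g=3 f=6, (3,0) g=2 f=8, (3,2) g=2 f=6, (4,2) g=1 f=6, (5,1) g=1 f=8]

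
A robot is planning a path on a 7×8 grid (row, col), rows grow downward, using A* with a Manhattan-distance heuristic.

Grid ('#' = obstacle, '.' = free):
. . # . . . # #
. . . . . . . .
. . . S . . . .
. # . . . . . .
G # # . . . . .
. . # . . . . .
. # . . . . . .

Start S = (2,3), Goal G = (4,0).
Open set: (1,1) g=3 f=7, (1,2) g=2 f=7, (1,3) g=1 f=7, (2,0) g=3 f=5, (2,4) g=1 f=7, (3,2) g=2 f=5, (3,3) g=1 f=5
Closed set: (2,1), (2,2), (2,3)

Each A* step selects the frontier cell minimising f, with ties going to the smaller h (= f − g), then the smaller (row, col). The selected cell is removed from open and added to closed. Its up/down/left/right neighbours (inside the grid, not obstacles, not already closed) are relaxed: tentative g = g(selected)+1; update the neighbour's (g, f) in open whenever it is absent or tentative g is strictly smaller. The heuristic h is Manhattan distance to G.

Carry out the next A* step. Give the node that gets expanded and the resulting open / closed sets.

expanded=(2,0); open=[(1,0) g=4 f=7, (1,1) g=3 f=7, (1,2) g=2 f=7, (1,3) g=1 f=7, (2,4) g=1 f=7, (3,0) g=4 f=5, (3,2) g=2 f=5, (3,3) g=1 f=5]; closed=[(2,0), (2,1), (2,2), (2,3)]

step 1: expand (2,0) (f=5, h=2) → closed; open now [(1,0) g=4 f=7, (1,1) g=3 f=7, (1,2) g=2 f=7, (1,3) g=1 f=7, (2,4) g=1 f=7, (3,0) g=4 f=5, (3,2) g=2 f=5, (3,3) g=1 f=5]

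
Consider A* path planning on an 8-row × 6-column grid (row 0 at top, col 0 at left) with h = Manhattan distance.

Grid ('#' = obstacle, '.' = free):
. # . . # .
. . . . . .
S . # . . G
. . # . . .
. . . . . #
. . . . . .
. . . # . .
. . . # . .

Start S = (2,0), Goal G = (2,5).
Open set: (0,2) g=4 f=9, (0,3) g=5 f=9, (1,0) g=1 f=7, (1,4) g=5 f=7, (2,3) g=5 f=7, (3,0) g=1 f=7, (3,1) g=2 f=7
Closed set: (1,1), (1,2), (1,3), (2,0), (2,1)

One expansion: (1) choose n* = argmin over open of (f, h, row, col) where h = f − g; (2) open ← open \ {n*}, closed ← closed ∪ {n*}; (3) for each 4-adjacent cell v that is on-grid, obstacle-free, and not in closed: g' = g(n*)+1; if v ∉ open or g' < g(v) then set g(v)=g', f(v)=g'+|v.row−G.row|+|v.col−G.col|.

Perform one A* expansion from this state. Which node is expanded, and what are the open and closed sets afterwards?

step 1: expand (1,4) (f=7, h=2) → closed; open now [(0,2) g=4 f=9, (0,3) g=5 f=9, (1,0) g=1 f=7, (1,5) g=6 f=7, (2,3) g=5 f=7, (2,4) g=6 f=7, (3,0) g=1 f=7, (3,1) g=2 f=7]

expanded=(1,4); open=[(0,2) g=4 f=9, (0,3) g=5 f=9, (1,0) g=1 f=7, (1,5) g=6 f=7, (2,3) g=5 f=7, (2,4) g=6 f=7, (3,0) g=1 f=7, (3,1) g=2 f=7]; closed=[(1,1), (1,2), (1,3), (1,4), (2,0), (2,1)]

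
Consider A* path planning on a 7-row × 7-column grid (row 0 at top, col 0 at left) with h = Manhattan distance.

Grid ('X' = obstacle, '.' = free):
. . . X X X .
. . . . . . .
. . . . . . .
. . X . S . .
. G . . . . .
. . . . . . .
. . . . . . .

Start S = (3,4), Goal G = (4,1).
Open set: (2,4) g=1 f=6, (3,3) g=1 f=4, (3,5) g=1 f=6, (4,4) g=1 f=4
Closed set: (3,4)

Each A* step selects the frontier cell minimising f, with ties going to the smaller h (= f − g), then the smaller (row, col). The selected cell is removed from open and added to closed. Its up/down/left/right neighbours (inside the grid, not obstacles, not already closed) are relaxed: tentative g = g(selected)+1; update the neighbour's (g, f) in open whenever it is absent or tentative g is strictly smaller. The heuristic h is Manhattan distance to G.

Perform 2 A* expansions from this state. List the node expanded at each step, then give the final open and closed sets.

step 1: expand (3,3) (f=4, h=3) → closed; open now [(2,3) g=2 f=6, (2,4) g=1 f=6, (3,5) g=1 f=6, (4,3) g=2 f=4, (4,4) g=1 f=4]
step 2: expand (4,3) (f=4, h=2) → closed; open now [(2,3) g=2 f=6, (2,4) g=1 f=6, (3,5) g=1 f=6, (4,2) g=3 f=4, (4,4) g=1 f=4, (5,3) g=3 f=6]

order=[(3,3) → (4,3)]; open=[(2,3) g=2 f=6, (2,4) g=1 f=6, (3,5) g=1 f=6, (4,2) g=3 f=4, (4,4) g=1 f=4, (5,3) g=3 f=6]; closed=[(3,3), (3,4), (4,3)]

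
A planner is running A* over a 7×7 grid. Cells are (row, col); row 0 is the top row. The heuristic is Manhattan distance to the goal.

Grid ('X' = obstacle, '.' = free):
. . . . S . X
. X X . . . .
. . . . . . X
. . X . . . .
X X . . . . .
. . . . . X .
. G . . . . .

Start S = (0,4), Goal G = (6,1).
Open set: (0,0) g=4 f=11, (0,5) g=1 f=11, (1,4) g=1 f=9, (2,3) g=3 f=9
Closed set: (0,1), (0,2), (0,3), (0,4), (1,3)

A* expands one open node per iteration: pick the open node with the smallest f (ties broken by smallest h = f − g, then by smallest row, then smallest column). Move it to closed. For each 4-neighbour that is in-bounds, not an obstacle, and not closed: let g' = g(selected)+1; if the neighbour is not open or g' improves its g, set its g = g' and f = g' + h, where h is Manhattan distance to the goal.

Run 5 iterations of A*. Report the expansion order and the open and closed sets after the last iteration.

order=[(2,3) → (2,2) → (2,1) → (3,1) → (3,3)]; open=[(0,0) g=4 f=11, (0,5) g=1 f=11, (1,4) g=1 f=9, (2,0) g=6 f=11, (2,4) g=4 f=11, (3,0) g=7 f=11, (3,4) g=5 f=11, (4,3) g=5 f=9]; closed=[(0,1), (0,2), (0,3), (0,4), (1,3), (2,1), (2,2), (2,3), (3,1), (3,3)]

step 1: expand (2,3) (f=9, h=6) → closed; open now [(0,0) g=4 f=11, (0,5) g=1 f=11, (1,4) g=1 f=9, (2,2) g=4 f=9, (2,4) g=4 f=11, (3,3) g=4 f=9]
step 2: expand (2,2) (f=9, h=5) → closed; open now [(0,0) g=4 f=11, (0,5) g=1 f=11, (1,4) g=1 f=9, (2,1) g=5 f=9, (2,4) g=4 f=11, (3,3) g=4 f=9]
step 3: expand (2,1) (f=9, h=4) → closed; open now [(0,0) g=4 f=11, (0,5) g=1 f=11, (1,4) g=1 f=9, (2,0) g=6 f=11, (2,4) g=4 f=11, (3,1) g=6 f=9, (3,3) g=4 f=9]
step 4: expand (3,1) (f=9, h=3) → closed; open now [(0,0) g=4 f=11, (0,5) g=1 f=11, (1,4) g=1 f=9, (2,0) g=6 f=11, (2,4) g=4 f=11, (3,0) g=7 f=11, (3,3) g=4 f=9]
step 5: expand (3,3) (f=9, h=5) → closed; open now [(0,0) g=4 f=11, (0,5) g=1 f=11, (1,4) g=1 f=9, (2,0) g=6 f=11, (2,4) g=4 f=11, (3,0) g=7 f=11, (3,4) g=5 f=11, (4,3) g=5 f=9]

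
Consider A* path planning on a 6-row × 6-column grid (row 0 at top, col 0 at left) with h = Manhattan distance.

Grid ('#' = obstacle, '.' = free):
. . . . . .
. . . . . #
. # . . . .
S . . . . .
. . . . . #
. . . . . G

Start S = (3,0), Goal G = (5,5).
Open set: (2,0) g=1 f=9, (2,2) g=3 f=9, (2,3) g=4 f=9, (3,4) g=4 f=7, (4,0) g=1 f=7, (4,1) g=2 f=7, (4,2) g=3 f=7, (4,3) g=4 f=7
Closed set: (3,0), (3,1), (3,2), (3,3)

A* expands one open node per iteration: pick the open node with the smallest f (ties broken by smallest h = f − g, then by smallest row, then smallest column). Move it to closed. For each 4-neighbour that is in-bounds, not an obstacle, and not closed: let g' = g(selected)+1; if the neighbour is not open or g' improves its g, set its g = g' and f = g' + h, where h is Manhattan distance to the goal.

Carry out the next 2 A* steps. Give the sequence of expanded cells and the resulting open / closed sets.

order=[(3,4) → (3,5)]; open=[(2,0) g=1 f=9, (2,2) g=3 f=9, (2,3) g=4 f=9, (2,4) g=5 f=9, (2,5) g=6 f=9, (4,0) g=1 f=7, (4,1) g=2 f=7, (4,2) g=3 f=7, (4,3) g=4 f=7, (4,4) g=5 f=7]; closed=[(3,0), (3,1), (3,2), (3,3), (3,4), (3,5)]

step 1: expand (3,4) (f=7, h=3) → closed; open now [(2,0) g=1 f=9, (2,2) g=3 f=9, (2,3) g=4 f=9, (2,4) g=5 f=9, (3,5) g=5 f=7, (4,0) g=1 f=7, (4,1) g=2 f=7, (4,2) g=3 f=7, (4,3) g=4 f=7, (4,4) g=5 f=7]
step 2: expand (3,5) (f=7, h=2) → closed; open now [(2,0) g=1 f=9, (2,2) g=3 f=9, (2,3) g=4 f=9, (2,4) g=5 f=9, (2,5) g=6 f=9, (4,0) g=1 f=7, (4,1) g=2 f=7, (4,2) g=3 f=7, (4,3) g=4 f=7, (4,4) g=5 f=7]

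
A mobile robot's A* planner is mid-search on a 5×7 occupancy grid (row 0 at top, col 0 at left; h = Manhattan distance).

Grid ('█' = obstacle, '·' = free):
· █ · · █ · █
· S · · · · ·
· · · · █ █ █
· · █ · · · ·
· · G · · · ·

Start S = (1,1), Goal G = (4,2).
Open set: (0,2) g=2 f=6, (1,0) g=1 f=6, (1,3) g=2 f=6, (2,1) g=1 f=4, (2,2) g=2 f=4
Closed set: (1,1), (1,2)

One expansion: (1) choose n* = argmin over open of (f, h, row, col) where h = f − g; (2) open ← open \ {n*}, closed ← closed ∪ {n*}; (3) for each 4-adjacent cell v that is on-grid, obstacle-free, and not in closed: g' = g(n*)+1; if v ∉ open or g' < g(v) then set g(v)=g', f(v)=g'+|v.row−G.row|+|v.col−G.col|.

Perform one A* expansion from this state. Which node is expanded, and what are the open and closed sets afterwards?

step 1: expand (2,2) (f=4, h=2) → closed; open now [(0,2) g=2 f=6, (1,0) g=1 f=6, (1,3) g=2 f=6, (2,1) g=1 f=4, (2,3) g=3 f=6]

expanded=(2,2); open=[(0,2) g=2 f=6, (1,0) g=1 f=6, (1,3) g=2 f=6, (2,1) g=1 f=4, (2,3) g=3 f=6]; closed=[(1,1), (1,2), (2,2)]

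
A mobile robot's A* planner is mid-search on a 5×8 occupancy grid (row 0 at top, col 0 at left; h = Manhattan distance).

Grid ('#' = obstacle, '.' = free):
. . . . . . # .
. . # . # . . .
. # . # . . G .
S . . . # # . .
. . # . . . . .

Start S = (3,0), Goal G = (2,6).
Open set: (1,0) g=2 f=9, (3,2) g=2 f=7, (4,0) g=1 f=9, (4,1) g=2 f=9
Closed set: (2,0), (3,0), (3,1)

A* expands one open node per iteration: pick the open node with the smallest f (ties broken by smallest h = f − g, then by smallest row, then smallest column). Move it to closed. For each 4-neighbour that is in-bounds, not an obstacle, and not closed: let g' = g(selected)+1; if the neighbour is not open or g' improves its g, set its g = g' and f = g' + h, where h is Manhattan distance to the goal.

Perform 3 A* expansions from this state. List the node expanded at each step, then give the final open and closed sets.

step 1: expand (3,2) (f=7, h=5) → closed; open now [(1,0) g=2 f=9, (2,2) g=3 f=7, (3,3) g=3 f=7, (4,0) g=1 f=9, (4,1) g=2 f=9]
step 2: expand (2,2) (f=7, h=4) → closed; open now [(1,0) g=2 f=9, (3,3) g=3 f=7, (4,0) g=1 f=9, (4,1) g=2 f=9]
step 3: expand (3,3) (f=7, h=4) → closed; open now [(1,0) g=2 f=9, (4,0) g=1 f=9, (4,1) g=2 f=9, (4,3) g=4 f=9]

order=[(3,2) → (2,2) → (3,3)]; open=[(1,0) g=2 f=9, (4,0) g=1 f=9, (4,1) g=2 f=9, (4,3) g=4 f=9]; closed=[(2,0), (2,2), (3,0), (3,1), (3,2), (3,3)]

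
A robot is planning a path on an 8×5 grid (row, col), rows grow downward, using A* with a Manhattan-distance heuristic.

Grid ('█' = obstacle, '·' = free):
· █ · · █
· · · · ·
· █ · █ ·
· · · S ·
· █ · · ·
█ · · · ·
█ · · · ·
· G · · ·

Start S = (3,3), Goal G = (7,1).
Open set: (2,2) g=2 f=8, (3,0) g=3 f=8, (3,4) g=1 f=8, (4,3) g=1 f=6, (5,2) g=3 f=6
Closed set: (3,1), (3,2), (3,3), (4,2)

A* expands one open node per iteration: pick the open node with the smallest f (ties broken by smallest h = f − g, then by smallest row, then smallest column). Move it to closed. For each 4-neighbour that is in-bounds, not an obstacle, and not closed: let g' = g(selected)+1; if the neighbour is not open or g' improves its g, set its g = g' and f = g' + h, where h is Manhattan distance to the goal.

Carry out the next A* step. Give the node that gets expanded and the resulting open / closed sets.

step 1: expand (5,2) (f=6, h=3) → closed; open now [(2,2) g=2 f=8, (3,0) g=3 f=8, (3,4) g=1 f=8, (4,3) g=1 f=6, (5,1) g=4 f=6, (5,3) g=4 f=8, (6,2) g=4 f=6]

expanded=(5,2); open=[(2,2) g=2 f=8, (3,0) g=3 f=8, (3,4) g=1 f=8, (4,3) g=1 f=6, (5,1) g=4 f=6, (5,3) g=4 f=8, (6,2) g=4 f=6]; closed=[(3,1), (3,2), (3,3), (4,2), (5,2)]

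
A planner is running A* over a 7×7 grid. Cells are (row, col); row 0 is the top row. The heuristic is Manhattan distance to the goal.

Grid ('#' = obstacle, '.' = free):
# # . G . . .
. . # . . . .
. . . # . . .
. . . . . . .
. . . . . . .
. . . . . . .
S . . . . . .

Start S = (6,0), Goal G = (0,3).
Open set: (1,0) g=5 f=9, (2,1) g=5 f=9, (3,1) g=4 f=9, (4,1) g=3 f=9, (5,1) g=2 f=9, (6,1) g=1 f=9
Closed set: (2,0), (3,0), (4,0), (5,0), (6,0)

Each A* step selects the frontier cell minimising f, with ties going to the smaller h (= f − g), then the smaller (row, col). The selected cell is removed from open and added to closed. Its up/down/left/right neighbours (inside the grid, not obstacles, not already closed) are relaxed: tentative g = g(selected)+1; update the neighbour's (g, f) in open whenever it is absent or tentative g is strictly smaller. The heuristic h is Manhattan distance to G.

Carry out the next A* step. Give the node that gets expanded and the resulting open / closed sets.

step 1: expand (1,0) (f=9, h=4) → closed; open now [(1,1) g=6 f=9, (2,1) g=5 f=9, (3,1) g=4 f=9, (4,1) g=3 f=9, (5,1) g=2 f=9, (6,1) g=1 f=9]

expanded=(1,0); open=[(1,1) g=6 f=9, (2,1) g=5 f=9, (3,1) g=4 f=9, (4,1) g=3 f=9, (5,1) g=2 f=9, (6,1) g=1 f=9]; closed=[(1,0), (2,0), (3,0), (4,0), (5,0), (6,0)]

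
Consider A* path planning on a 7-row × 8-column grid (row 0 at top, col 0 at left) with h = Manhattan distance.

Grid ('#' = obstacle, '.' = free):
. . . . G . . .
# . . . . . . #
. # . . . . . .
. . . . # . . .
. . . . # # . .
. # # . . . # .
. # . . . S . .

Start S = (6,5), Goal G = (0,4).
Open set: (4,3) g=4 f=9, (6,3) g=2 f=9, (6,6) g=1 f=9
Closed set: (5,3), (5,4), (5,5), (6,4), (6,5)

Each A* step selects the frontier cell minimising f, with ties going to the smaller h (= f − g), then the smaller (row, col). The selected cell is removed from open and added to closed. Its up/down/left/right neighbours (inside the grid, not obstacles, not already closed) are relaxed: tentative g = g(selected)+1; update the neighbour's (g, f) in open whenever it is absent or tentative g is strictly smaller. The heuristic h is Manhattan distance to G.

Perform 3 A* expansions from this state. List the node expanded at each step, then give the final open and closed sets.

order=[(4,3) → (3,3) → (2,3)]; open=[(1,3) g=7 f=9, (2,2) g=7 f=11, (2,4) g=7 f=9, (3,2) g=6 f=11, (4,2) g=5 f=11, (6,3) g=2 f=9, (6,6) g=1 f=9]; closed=[(2,3), (3,3), (4,3), (5,3), (5,4), (5,5), (6,4), (6,5)]

step 1: expand (4,3) (f=9, h=5) → closed; open now [(3,3) g=5 f=9, (4,2) g=5 f=11, (6,3) g=2 f=9, (6,6) g=1 f=9]
step 2: expand (3,3) (f=9, h=4) → closed; open now [(2,3) g=6 f=9, (3,2) g=6 f=11, (4,2) g=5 f=11, (6,3) g=2 f=9, (6,6) g=1 f=9]
step 3: expand (2,3) (f=9, h=3) → closed; open now [(1,3) g=7 f=9, (2,2) g=7 f=11, (2,4) g=7 f=9, (3,2) g=6 f=11, (4,2) g=5 f=11, (6,3) g=2 f=9, (6,6) g=1 f=9]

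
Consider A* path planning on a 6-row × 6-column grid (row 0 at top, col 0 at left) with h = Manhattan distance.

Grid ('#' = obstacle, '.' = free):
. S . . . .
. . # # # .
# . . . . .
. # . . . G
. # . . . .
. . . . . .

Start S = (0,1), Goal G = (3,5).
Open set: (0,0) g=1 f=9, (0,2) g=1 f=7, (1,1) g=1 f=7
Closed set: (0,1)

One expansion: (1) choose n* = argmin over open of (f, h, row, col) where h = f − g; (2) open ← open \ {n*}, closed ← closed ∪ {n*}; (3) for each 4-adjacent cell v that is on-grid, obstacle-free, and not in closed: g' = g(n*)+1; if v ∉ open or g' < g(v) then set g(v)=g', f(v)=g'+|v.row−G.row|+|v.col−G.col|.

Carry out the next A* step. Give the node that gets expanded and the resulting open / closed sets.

step 1: expand (0,2) (f=7, h=6) → closed; open now [(0,0) g=1 f=9, (0,3) g=2 f=7, (1,1) g=1 f=7]

expanded=(0,2); open=[(0,0) g=1 f=9, (0,3) g=2 f=7, (1,1) g=1 f=7]; closed=[(0,1), (0,2)]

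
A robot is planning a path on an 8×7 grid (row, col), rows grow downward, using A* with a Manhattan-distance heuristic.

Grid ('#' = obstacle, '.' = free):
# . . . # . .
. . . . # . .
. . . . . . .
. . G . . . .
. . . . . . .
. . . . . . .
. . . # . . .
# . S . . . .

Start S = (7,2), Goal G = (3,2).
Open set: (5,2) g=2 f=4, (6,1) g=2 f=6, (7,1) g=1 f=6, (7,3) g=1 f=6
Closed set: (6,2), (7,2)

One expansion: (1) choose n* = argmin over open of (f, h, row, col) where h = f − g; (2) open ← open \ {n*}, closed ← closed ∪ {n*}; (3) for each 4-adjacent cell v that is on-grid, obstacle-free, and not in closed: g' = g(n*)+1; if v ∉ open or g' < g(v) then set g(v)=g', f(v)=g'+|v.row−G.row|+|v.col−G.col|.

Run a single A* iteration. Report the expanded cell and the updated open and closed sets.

expanded=(5,2); open=[(4,2) g=3 f=4, (5,1) g=3 f=6, (5,3) g=3 f=6, (6,1) g=2 f=6, (7,1) g=1 f=6, (7,3) g=1 f=6]; closed=[(5,2), (6,2), (7,2)]

step 1: expand (5,2) (f=4, h=2) → closed; open now [(4,2) g=3 f=4, (5,1) g=3 f=6, (5,3) g=3 f=6, (6,1) g=2 f=6, (7,1) g=1 f=6, (7,3) g=1 f=6]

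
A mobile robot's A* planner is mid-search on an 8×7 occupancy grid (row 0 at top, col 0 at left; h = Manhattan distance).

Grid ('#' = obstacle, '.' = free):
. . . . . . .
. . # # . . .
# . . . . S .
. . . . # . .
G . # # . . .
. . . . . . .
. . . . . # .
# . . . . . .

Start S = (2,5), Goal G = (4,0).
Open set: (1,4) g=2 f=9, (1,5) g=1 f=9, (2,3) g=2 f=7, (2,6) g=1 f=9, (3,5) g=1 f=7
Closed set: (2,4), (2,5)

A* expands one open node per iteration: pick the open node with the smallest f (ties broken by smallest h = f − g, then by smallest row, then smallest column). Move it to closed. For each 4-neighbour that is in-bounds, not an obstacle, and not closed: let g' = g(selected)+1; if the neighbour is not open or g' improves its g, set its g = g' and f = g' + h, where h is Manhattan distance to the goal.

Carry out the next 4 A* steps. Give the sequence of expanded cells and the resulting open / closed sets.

step 1: expand (2,3) (f=7, h=5) → closed; open now [(1,4) g=2 f=9, (1,5) g=1 f=9, (2,2) g=3 f=7, (2,6) g=1 f=9, (3,3) g=3 f=7, (3,5) g=1 f=7]
step 2: expand (2,2) (f=7, h=4) → closed; open now [(1,4) g=2 f=9, (1,5) g=1 f=9, (2,1) g=4 f=7, (2,6) g=1 f=9, (3,2) g=4 f=7, (3,3) g=3 f=7, (3,5) g=1 f=7]
step 3: expand (2,1) (f=7, h=3) → closed; open now [(1,1) g=5 f=9, (1,4) g=2 f=9, (1,5) g=1 f=9, (2,6) g=1 f=9, (3,1) g=5 f=7, (3,2) g=4 f=7, (3,3) g=3 f=7, (3,5) g=1 f=7]
step 4: expand (3,1) (f=7, h=2) → closed; open now [(1,1) g=5 f=9, (1,4) g=2 f=9, (1,5) g=1 f=9, (2,6) g=1 f=9, (3,0) g=6 f=7, (3,2) g=4 f=7, (3,3) g=3 f=7, (3,5) g=1 f=7, (4,1) g=6 f=7]

order=[(2,3) → (2,2) → (2,1) → (3,1)]; open=[(1,1) g=5 f=9, (1,4) g=2 f=9, (1,5) g=1 f=9, (2,6) g=1 f=9, (3,0) g=6 f=7, (3,2) g=4 f=7, (3,3) g=3 f=7, (3,5) g=1 f=7, (4,1) g=6 f=7]; closed=[(2,1), (2,2), (2,3), (2,4), (2,5), (3,1)]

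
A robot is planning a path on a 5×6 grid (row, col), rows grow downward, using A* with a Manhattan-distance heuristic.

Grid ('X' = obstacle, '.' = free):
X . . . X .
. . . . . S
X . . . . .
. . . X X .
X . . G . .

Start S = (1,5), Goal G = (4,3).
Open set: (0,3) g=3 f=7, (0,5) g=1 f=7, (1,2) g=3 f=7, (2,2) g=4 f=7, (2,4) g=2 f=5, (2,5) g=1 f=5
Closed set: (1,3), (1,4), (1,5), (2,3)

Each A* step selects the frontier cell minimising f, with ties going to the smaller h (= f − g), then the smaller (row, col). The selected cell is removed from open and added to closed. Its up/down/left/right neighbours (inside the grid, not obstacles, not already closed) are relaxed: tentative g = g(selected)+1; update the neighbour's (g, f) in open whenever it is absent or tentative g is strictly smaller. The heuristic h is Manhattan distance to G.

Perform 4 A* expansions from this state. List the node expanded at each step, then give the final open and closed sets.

step 1: expand (2,4) (f=5, h=3) → closed; open now [(0,3) g=3 f=7, (0,5) g=1 f=7, (1,2) g=3 f=7, (2,2) g=4 f=7, (2,5) g=1 f=5]
step 2: expand (2,5) (f=5, h=4) → closed; open now [(0,3) g=3 f=7, (0,5) g=1 f=7, (1,2) g=3 f=7, (2,2) g=4 f=7, (3,5) g=2 f=5]
step 3: expand (3,5) (f=5, h=3) → closed; open now [(0,3) g=3 f=7, (0,5) g=1 f=7, (1,2) g=3 f=7, (2,2) g=4 f=7, (4,5) g=3 f=5]
step 4: expand (4,5) (f=5, h=2) → closed; open now [(0,3) g=3 f=7, (0,5) g=1 f=7, (1,2) g=3 f=7, (2,2) g=4 f=7, (4,4) g=4 f=5]

order=[(2,4) → (2,5) → (3,5) → (4,5)]; open=[(0,3) g=3 f=7, (0,5) g=1 f=7, (1,2) g=3 f=7, (2,2) g=4 f=7, (4,4) g=4 f=5]; closed=[(1,3), (1,4), (1,5), (2,3), (2,4), (2,5), (3,5), (4,5)]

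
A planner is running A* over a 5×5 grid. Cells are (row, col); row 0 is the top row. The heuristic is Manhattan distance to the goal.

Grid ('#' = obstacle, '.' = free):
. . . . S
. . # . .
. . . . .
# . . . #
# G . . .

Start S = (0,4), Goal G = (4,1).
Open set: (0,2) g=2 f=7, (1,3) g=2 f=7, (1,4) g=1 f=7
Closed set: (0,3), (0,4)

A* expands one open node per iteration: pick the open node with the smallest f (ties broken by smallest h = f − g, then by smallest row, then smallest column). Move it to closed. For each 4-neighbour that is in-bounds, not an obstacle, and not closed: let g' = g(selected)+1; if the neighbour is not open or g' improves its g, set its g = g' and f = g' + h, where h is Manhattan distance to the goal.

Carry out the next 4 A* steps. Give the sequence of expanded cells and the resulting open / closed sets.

step 1: expand (0,2) (f=7, h=5) → closed; open now [(0,1) g=3 f=7, (1,3) g=2 f=7, (1,4) g=1 f=7]
step 2: expand (0,1) (f=7, h=4) → closed; open now [(0,0) g=4 f=9, (1,1) g=4 f=7, (1,3) g=2 f=7, (1,4) g=1 f=7]
step 3: expand (1,1) (f=7, h=3) → closed; open now [(0,0) g=4 f=9, (1,0) g=5 f=9, (1,3) g=2 f=7, (1,4) g=1 f=7, (2,1) g=5 f=7]
step 4: expand (2,1) (f=7, h=2) → closed; open now [(0,0) g=4 f=9, (1,0) g=5 f=9, (1,3) g=2 f=7, (1,4) g=1 f=7, (2,0) g=6 f=9, (2,2) g=6 f=9, (3,1) g=6 f=7]

order=[(0,2) → (0,1) → (1,1) → (2,1)]; open=[(0,0) g=4 f=9, (1,0) g=5 f=9, (1,3) g=2 f=7, (1,4) g=1 f=7, (2,0) g=6 f=9, (2,2) g=6 f=9, (3,1) g=6 f=7]; closed=[(0,1), (0,2), (0,3), (0,4), (1,1), (2,1)]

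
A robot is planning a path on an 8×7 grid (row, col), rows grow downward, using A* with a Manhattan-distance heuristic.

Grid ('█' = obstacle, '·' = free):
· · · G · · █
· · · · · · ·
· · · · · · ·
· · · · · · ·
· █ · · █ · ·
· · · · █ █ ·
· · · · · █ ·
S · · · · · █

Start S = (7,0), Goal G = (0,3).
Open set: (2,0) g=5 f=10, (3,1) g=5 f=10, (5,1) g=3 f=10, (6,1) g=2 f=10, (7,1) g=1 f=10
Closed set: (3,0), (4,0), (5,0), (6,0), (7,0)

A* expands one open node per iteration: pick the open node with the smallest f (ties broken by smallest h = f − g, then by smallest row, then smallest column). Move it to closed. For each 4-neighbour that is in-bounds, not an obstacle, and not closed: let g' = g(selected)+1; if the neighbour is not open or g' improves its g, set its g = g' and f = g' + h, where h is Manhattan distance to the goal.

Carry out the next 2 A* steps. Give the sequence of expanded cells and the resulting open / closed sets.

order=[(2,0) → (1,0)]; open=[(0,0) g=7 f=10, (1,1) g=7 f=10, (2,1) g=6 f=10, (3,1) g=5 f=10, (5,1) g=3 f=10, (6,1) g=2 f=10, (7,1) g=1 f=10]; closed=[(1,0), (2,0), (3,0), (4,0), (5,0), (6,0), (7,0)]

step 1: expand (2,0) (f=10, h=5) → closed; open now [(1,0) g=6 f=10, (2,1) g=6 f=10, (3,1) g=5 f=10, (5,1) g=3 f=10, (6,1) g=2 f=10, (7,1) g=1 f=10]
step 2: expand (1,0) (f=10, h=4) → closed; open now [(0,0) g=7 f=10, (1,1) g=7 f=10, (2,1) g=6 f=10, (3,1) g=5 f=10, (5,1) g=3 f=10, (6,1) g=2 f=10, (7,1) g=1 f=10]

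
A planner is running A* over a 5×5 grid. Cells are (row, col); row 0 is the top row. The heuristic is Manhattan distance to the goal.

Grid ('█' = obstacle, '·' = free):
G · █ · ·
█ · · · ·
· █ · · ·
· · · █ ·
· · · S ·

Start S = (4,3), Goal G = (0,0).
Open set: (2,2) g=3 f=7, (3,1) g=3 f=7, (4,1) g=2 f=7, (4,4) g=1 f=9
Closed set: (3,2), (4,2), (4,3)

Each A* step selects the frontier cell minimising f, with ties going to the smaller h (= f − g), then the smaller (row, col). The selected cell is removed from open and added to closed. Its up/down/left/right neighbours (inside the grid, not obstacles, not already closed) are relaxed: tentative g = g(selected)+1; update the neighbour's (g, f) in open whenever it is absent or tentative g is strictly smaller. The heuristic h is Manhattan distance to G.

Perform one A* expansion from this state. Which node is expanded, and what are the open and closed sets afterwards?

expanded=(2,2); open=[(1,2) g=4 f=7, (2,3) g=4 f=9, (3,1) g=3 f=7, (4,1) g=2 f=7, (4,4) g=1 f=9]; closed=[(2,2), (3,2), (4,2), (4,3)]

step 1: expand (2,2) (f=7, h=4) → closed; open now [(1,2) g=4 f=7, (2,3) g=4 f=9, (3,1) g=3 f=7, (4,1) g=2 f=7, (4,4) g=1 f=9]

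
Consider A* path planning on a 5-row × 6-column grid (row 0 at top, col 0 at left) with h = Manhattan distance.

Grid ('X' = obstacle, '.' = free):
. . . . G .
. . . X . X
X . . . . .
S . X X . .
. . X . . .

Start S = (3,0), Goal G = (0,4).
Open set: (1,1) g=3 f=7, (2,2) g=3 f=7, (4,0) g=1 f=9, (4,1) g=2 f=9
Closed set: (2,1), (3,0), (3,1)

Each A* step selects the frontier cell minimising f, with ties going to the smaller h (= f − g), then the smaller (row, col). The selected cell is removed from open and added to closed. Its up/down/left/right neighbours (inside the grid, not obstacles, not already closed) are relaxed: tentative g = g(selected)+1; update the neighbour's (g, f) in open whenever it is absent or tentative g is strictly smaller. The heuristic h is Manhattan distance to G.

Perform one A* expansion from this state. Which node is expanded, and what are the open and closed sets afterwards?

expanded=(1,1); open=[(0,1) g=4 f=7, (1,0) g=4 f=9, (1,2) g=4 f=7, (2,2) g=3 f=7, (4,0) g=1 f=9, (4,1) g=2 f=9]; closed=[(1,1), (2,1), (3,0), (3,1)]

step 1: expand (1,1) (f=7, h=4) → closed; open now [(0,1) g=4 f=7, (1,0) g=4 f=9, (1,2) g=4 f=7, (2,2) g=3 f=7, (4,0) g=1 f=9, (4,1) g=2 f=9]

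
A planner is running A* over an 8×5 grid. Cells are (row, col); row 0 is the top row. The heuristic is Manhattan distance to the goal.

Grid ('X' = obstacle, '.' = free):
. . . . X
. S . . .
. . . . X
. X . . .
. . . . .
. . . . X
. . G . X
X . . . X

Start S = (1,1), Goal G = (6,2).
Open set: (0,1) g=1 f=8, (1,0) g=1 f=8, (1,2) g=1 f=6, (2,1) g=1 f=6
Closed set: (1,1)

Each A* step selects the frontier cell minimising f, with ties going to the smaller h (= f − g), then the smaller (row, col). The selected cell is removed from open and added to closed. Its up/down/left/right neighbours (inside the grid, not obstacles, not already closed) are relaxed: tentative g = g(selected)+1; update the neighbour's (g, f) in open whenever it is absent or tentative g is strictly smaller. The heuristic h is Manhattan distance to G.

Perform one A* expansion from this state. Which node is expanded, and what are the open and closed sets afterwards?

expanded=(1,2); open=[(0,1) g=1 f=8, (0,2) g=2 f=8, (1,0) g=1 f=8, (1,3) g=2 f=8, (2,1) g=1 f=6, (2,2) g=2 f=6]; closed=[(1,1), (1,2)]

step 1: expand (1,2) (f=6, h=5) → closed; open now [(0,1) g=1 f=8, (0,2) g=2 f=8, (1,0) g=1 f=8, (1,3) g=2 f=8, (2,1) g=1 f=6, (2,2) g=2 f=6]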